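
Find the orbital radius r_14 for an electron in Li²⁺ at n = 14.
3.4573 nm (or 34.5729 Å)

The Bohr radius formula is:
r_n = n² a₀ / Z

where a₀ = 0.0529177 nm is the Bohr radius.

For Li²⁺ (Z = 3) at n = 14:
r_14 = 14² × 0.0529177 nm / 3
r_14 = 196 × 0.0529177 nm / 3
r_14 = 10.37187 nm / 3
r_14 = 3.4573 nm

The electron orbits at approximately 3.4573 nm from the nucleus.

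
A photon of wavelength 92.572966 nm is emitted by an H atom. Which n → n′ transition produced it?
n = 8 → n = 1

First, find the photon energy from the wavelength (hc = 1239.84 eV·nm):
E = hc/λ = 1239.84 eV·nm / 92.572966 nm = 13.393111 eV

The energy levels of hydrogen satisfy E_n = -13.6057 / n² eV, so an emission n_i → n_f releases
ΔE = 13.6057 × (1/n_f² − 1/n_i²) eV.

Setting ΔE equal to the photon energy:
1/n_f² − 1/n_i² = 13.393111 / 13.6057 = 0.98437500

Since 1/n_i² must be positive, we need 1/n_f² > 0.98437500, i.e. n_f ≤ 1. For each allowed n_f, solve n_i = (1/n_f² − 0.98437500)^(−1/2) and check whether it is a whole number:
  n_f = 1: 1/n_i² = 1.00000000 − 0.98437500 = 0.01562500 → n_i = 8.000  → integer, n_i = 8 ✓

Only n_f = 1 gives an integer upper level, n_i = 8.

The transition is from n = 8 to n = 1 (emission).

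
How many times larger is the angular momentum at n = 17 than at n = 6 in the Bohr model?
2.8333

In the Bohr model, L_n = nℏ, so the ratio is purely the ratio of quantum numbers:

L_17/L_6 = 17ℏ / 6ℏ = 17/6 = 2.8333

The angular momentum scales linearly with n.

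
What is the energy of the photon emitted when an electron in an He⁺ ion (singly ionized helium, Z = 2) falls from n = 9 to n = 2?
12.934 eV

The energy levels are E_n = -13.6057 Z² eV / n².

Energy at n = 9: E_9 = -13.6057 × 2² / 9² = -0.671886 eV
Energy at n = 2: E_2 = -13.6057 × 2² / 2² = -13.605700 eV

For emission (electron falling to lower state), the photon energy is:
E_photon = E_9 - E_2 = |-0.671886 - (-13.605700)|
E_photon = 12.934 eV

This energy is carried away by the emitted photon.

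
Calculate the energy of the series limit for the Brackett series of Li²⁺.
7.653206 eV

The series limit corresponds to the transition from n = ∞ to n = 4.
This is the highest energy (shortest wavelength) transition in the Brackett series.

E_∞ = 0 eV
E_4 = -13.6057 × 3² / 4² = -7.653206 eV

Energy at series limit:
ΔE = E_∞ - E_4 = 0 - (-7.653206) = 7.653206 eV

This energy equals the ionization energy from the n = 4 state of Li²⁺.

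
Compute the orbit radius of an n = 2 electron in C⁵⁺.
0.0353 nm (or 0.3528 Å)

The Bohr radius formula is:
r_n = n² a₀ / Z

where a₀ = 0.0529177 nm is the Bohr radius.

For C⁵⁺ (Z = 6) at n = 2:
r_2 = 2² × 0.0529177 nm / 6
r_2 = 4 × 0.0529177 nm / 6
r_2 = 0.21167 nm / 6
r_2 = 0.0353 nm

The electron orbits at approximately 0.0353 nm from the nucleus.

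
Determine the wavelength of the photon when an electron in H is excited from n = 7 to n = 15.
5708.35118 nm

First, find the transition energy using E_n = -13.6057 / n² eV:
E_7 = -13.6057 / 7² = -0.27766734694 eV
E_15 = -13.6057 / 15² = -0.06046977778 eV

Photon energy: |ΔE| = |E_15 - E_7| = 0.21719756916 eV

Convert to wavelength using E = hc/λ with hc = 1239.84 eV·nm:
λ = hc/E = 1239.84 eV·nm / 0.21719756916 eV
λ = 5708.35118 nm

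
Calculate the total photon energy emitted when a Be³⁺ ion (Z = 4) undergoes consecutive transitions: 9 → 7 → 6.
3.36 eV

The energy levels of Be³⁺ are E_n = -13.6057 × 4² / n² eV.

First transition (9 → 7):
ΔE₁ = |E_7 - E_9|
ΔE₁ = |-4.44267755 - (-2.68754568)| = 1.75513 eV

Second transition (7 → 6):
ΔE₂ = |E_6 - E_7|
ΔE₂ = |-6.04697778 - (-4.44267755)| = 1.60430 eV

Total energy released:
E_total = ΔE₁ + ΔE₂ = 1.75513 + 1.60430 = 3.36 eV

Note: This equals the direct transition 9 → 6: 3.36 eV ✓
Energy is conserved regardless of the path taken.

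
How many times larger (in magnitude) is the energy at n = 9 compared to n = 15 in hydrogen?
2.778

Using E_n = -13.6057 Z² / n² eV with Z = 1:

E_9 = -13.6057 / 9² = -13.6057 / 81 = -0.167971605 eV
E_15 = -13.6057 / 15² = -13.6057 / 225 = -0.060469778 eV

The ratio is:
E_9/E_15 = (-0.167971605) / (-0.060469778)
E_9/E_15 = (-13.6057/81) / (-13.6057/225)
E_9/E_15 = 225/81
E_9/E_15 = 2.778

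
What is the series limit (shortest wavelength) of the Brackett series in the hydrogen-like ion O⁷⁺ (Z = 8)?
22.782 nm

The series limit corresponds to the transition from n = ∞ to n = 4.
This is the highest energy (shortest wavelength) transition in the Brackett series.

E_∞ = 0 eV
E_4 = -13.6057 × 8² / 4² = -54.42280 eV

Energy at series limit:
ΔE = E_∞ - E_4 = 0 - (-54.42280) = 54.42280 eV
λ = hc/E = 1239.84 eV·nm / 54.42280 eV = 22.782 nm

This energy equals the ionization energy from the n = 4 state of O⁷⁺.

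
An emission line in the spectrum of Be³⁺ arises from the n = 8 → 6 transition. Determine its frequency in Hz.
6.397e+14 Hz

First, find the transition energy:
E_8 = -13.6057 × 4² / 8² = -3.401425 eV
E_6 = -13.6057 × 4² / 6² = -6.046978 eV
|ΔE| = |E_6 - E_8| = 2.645553 eV

Convert to Joules: E = 2.645553 eV × (1.602177 × 10⁻¹⁹ J/eV) = 4.23864e-19 J

Using E = hf:
f = E/h = 4.23864e-19 J / (6.62607 × 10⁻³⁴ J·s)
f = 6.397e+14 Hz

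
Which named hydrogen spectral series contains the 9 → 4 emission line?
Brackett series

The spectral series in hydrogen are named based on the final (lower) energy level:
- Lyman series: n_final = 1 (ultraviolet)
- Balmer series: n_final = 2 (visible/near-UV)
- Paschen series: n_final = 3 (infrared)
- Brackett series: n_final = 4 (infrared)
- Pfund series: n_final = 5 (far infrared)

Since this transition ends at n = 4, it belongs to the Brackett series.

For reference, this 9 → 4 line has photon energy
ΔE = 13.6057 eV × (1/4² - 1/9²) = 0.68238464506 eV,
corresponding to wavelength λ = hc/ΔE = 1239.84 eV·nm / 0.68238464506 eV = 1816.92248 nm in the infrared region.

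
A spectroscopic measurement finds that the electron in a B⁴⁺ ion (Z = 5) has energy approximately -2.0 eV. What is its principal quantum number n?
n = 13

The exact energy levels follow E_n = -13.6057 Z² / n² eV with Z = 5.

The measured value (-2.0 eV) is reported to only 2 significant figures, so we must test candidate n values and see which one matches to that precision.

Candidate energies:
  n = 11:  E = -13.6057 × 5² / 11² = -2.81110 eV
  n = 12:  E = -13.6057 × 5² / 12² = -2.36210 eV
  n = 13:  E = -13.6057 × 5² / 13² = -2.01268 eV  ← matches
  n = 14:  E = -13.6057 × 5² / 14² = -1.73542 eV
  n = 15:  E = -13.6057 × 5² / 15² = -1.51174 eV

Checking against the measurement of -2.0 eV (2 sig figs), only n = 13 agrees:
E_13 = -2.01268 eV, which rounds to -2.0 eV ✓

Therefore n = 13.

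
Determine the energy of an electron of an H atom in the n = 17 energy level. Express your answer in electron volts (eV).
-0.047 eV

The energy levels of a hydrogen-like atom are given by:
E_n = -13.6057 eV / n²

For n = 17:
E_17 = -13.6057 eV / 17²
E_17 = -13.6057 eV / 289
E_17 = -0.047 eV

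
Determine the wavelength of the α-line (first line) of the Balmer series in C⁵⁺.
18.22530 nm

The longest wavelength corresponds to the smallest energy transition in the series.
The Balmer series has all transitions ending at n_f = 2.

For C⁵⁺ (Z = 6), the first line (α-line) is the jump from n = 3 to n = 2:
E_3 = -13.6057 × 6² / 3² = -54.4228000 eV
E_2 = -13.6057 × 6² / 2² = -122.4513000 eV
ΔE = E_3 - E_2 = 68.0285000 eV

λ = hc/E = 1239.84 eV·nm / 68.0285000 eV
λ = 18.22530 nm

This is the α-line of the Balmer series in C⁵⁺.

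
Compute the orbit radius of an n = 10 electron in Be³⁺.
1.3229 nm (or 13.2294 Å)

The Bohr radius formula is:
r_n = n² a₀ / Z

where a₀ = 0.0529177 nm is the Bohr radius.

For Be³⁺ (Z = 4) at n = 10:
r_10 = 10² × 0.0529177 nm / 4
r_10 = 100 × 0.0529177 nm / 4
r_10 = 5.29177 nm / 4
r_10 = 1.3229 nm

The electron orbits at approximately 1.3229 nm from the nucleus.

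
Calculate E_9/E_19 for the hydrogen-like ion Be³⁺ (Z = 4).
4.456790

Using E_n = -13.6057 Z² / n² eV with Z = 4:

E_9 = -13.6057 × 4² / 9² = -217.6912 / 81 = -2.687545679012 eV
E_19 = -13.6057 × 4² / 19² = -217.6912 / 361 = -0.603022714681 eV

The ratio is:
E_9/E_19 = (-2.687545679012) / (-0.603022714681)
E_9/E_19 = (-217.6912/81) / (-217.6912/361)
E_9/E_19 = 361/81
E_9/E_19 = 4.456790
(Note: the Z² factors cancel in the ratio.)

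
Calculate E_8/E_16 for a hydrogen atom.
4.0000

Using E_n = -13.6057 Z² / n² eV with Z = 1:

E_8 = -13.6057 / 8² = -13.6057 / 64 = -0.2125890625 eV
E_16 = -13.6057 / 16² = -13.6057 / 256 = -0.0531472656 eV

The ratio is:
E_8/E_16 = (-0.2125890625) / (-0.0531472656)
E_8/E_16 = (-13.6057/64) / (-13.6057/256)
E_8/E_16 = 256/64
E_8/E_16 = 4.0000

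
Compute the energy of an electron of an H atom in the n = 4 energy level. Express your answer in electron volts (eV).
-0.850356 eV

The energy levels of a hydrogen-like atom are given by:
E_n = -13.6057 eV / n²

For n = 4:
E_4 = -13.6057 eV / 4²
E_4 = -13.6057 eV / 16
E_4 = -0.850356 eV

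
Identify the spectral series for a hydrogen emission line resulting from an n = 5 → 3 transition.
Paschen series

The spectral series in hydrogen are named based on the final (lower) energy level:
- Lyman series: n_final = 1 (ultraviolet)
- Balmer series: n_final = 2 (visible/near-UV)
- Paschen series: n_final = 3 (infrared)
- Brackett series: n_final = 4 (infrared)
- Pfund series: n_final = 5 (far infrared)

Since this transition ends at n = 3, it belongs to the Paschen series.

For reference, this 5 → 3 line has photon energy
ΔE = 13.6057 eV × (1/3² - 1/5²) = 0.96751644 eV,
corresponding to wavelength λ = hc/ΔE = 1239.84 eV·nm / 0.96751644 eV = 1281.47 nm in the infrared region.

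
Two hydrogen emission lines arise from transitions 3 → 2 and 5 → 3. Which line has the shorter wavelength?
3 → 2

Calculate the energy for each transition:

Transition 3 → 2:
ΔE₁ = |E_2 - E_3| = |-13.6057/2² - (-13.6057/3²)|
ΔE₁ = |-3.401425000000 - (-1.511744444444)| = 1.889680556 eV

Transition 5 → 3:
ΔE₂ = |E_3 - E_5| = |-13.6057/3² - (-13.6057/5²)|
ΔE₂ = |-1.511744444444 - (-0.544228000000)| = 0.967516444 eV

Since 1.889680556 eV > 0.967516444 eV, the transition 3 → 2 emits the more energetic photon.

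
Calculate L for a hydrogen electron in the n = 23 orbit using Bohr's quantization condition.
2.4255e-33 J·s (or 23ℏ)

In the Bohr model, angular momentum is quantized:
L = nℏ

where ℏ = h/(2π) = 1.054572e-34 J·s

For n = 23:
L = 23 × 1.054572e-34 J·s
L = 2.4255e-33 J·s

This can also be written as L = 23ℏ.
The angular momentum is an integer multiple of the reduced Planck constant.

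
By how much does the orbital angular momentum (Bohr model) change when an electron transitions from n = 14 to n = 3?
1.1600e-33 J·s (or 11ℏ)

In the Bohr model, L_n = nℏ where ℏ = 1.054572e-34 J·s.

L_14 = 14ℏ = 1.476401e-33 J·s
L_3 = 3ℏ = 3.163716e-34 J·s

ΔL = L_14 - L_3 = (14 - 3)ℏ = 11ℏ
ΔL = 11 × 1.054572e-34 J·s = 1.1600e-33 J·s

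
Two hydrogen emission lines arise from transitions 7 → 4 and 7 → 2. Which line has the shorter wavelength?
7 → 2

Calculate the energy for each transition:

Transition 7 → 4:
ΔE₁ = |E_4 - E_7| = |-13.6057/4² - (-13.6057/7²)|
ΔE₁ = |-0.85035625000 - (-0.27766734694)| = 0.57268890 eV

Transition 7 → 2:
ΔE₂ = |E_2 - E_7| = |-13.6057/2² - (-13.6057/7²)|
ΔE₂ = |-3.40142500000 - (-0.27766734694)| = 3.12375765 eV

Since 3.12375765 eV > 0.57268890 eV, the transition 7 → 2 emits the more energetic photon.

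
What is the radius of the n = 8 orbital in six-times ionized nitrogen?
0.48382 nm (or 4.83819 Å)

The Bohr radius formula is:
r_n = n² a₀ / Z

where a₀ = 0.05291772 nm is the Bohr radius.

For N⁶⁺ (Z = 7) at n = 8:
r_8 = 8² × 0.05291772 nm / 7
r_8 = 64 × 0.05291772 nm / 7
r_8 = 3.386734 nm / 7
r_8 = 0.48382 nm

The electron orbits at approximately 0.48382 nm from the nucleus.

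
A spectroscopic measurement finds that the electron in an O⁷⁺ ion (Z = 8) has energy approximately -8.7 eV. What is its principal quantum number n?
n = 10

The exact energy levels follow E_n = -13.6057 Z² / n² eV with Z = 8.

The measured value (-8.7 eV) is reported to only 2 significant figures, so we must test candidate n values and see which one matches to that precision.

Candidate energies:
  n = 8:  E = -13.6057 × 8² / 8² = -13.60570 eV
  n = 9:  E = -13.6057 × 8² / 9² = -10.75018 eV
  n = 10:  E = -13.6057 × 8² / 10² = -8.70765 eV  ← matches
  n = 11:  E = -13.6057 × 8² / 11² = -7.19640 eV
  n = 12:  E = -13.6057 × 8² / 12² = -6.04698 eV

Checking against the measurement of -8.7 eV (2 sig figs), only n = 10 agrees:
E_10 = -8.70765 eV, which rounds to -8.7 eV ✓

Therefore n = 10.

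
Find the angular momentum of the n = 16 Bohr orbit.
1.68731e-33 J·s (or 16ℏ)

In the Bohr model, angular momentum is quantized:
L = nℏ

where ℏ = h/(2π) = 1.0545718e-34 J·s

For n = 16:
L = 16 × 1.0545718e-34 J·s
L = 1.68731e-33 J·s

This can also be written as L = 16ℏ.
The angular momentum is an integer multiple of the reduced Planck constant.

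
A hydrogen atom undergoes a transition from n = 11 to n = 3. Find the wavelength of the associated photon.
886.042615 nm

First, find the transition energy using E_n = -13.6057 / n² eV:
E_11 = -13.6057 / 11² = -0.1124438017 eV
E_3 = -13.6057 / 3² = -1.5117444444 eV

Photon energy: |ΔE| = |E_3 - E_11| = 1.3993006427 eV

Convert to wavelength using E = hc/λ with hc = 1239.84 eV·nm:
λ = hc/E = 1239.84 eV·nm / 1.3993006427 eV
λ = 886.042615 nm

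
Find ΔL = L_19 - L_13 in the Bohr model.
6.327e-34 J·s (or 6ℏ)

In the Bohr model, L_n = nℏ where ℏ = 1.05457e-34 J·s.

L_19 = 19ℏ = 2.00368e-33 J·s
L_13 = 13ℏ = 1.37094e-33 J·s

ΔL = L_19 - L_13 = (19 - 13)ℏ = 6ℏ
ΔL = 6 × 1.05457e-34 J·s = 6.327e-34 J·s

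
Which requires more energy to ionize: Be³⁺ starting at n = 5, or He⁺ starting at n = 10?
Be³⁺ at n = 5 (E = -8.7076 eV)

Using E_n = -13.6057 Z² / n² eV:

Be³⁺ (Z = 4) at n = 5:
E = -13.6057 × 4² / 5² = -13.6057 × 16 / 25 = -8.7076480 eV

He⁺ (Z = 2) at n = 10:
E = -13.6057 × 2² / 10² = -13.6057 × 4 / 100 = -0.5442280 eV

Since -8.7076480 eV < -0.5442280 eV,
Be³⁺ at n = 5 is more tightly bound (requires more energy to ionize).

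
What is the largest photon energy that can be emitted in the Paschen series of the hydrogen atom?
1.51174 eV

The series limit corresponds to the transition from n = ∞ to n = 3.
This is the highest energy (shortest wavelength) transition in the Paschen series.

E_∞ = 0 eV
E_3 = -13.6057 / 3² = -1.51174 eV

Energy at series limit:
ΔE = E_∞ - E_3 = 0 - (-1.51174) = 1.51174 eV

This energy equals the ionization energy from the n = 3 state of hydrogen.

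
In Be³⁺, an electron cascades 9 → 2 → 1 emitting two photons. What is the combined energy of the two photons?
215.0037 eV

The energy levels of Be³⁺ are E_n = -13.6057 × 4² / n² eV.

First transition (9 → 2):
ΔE₁ = |E_2 - E_9|
ΔE₁ = |-54.4228000000 - (-2.6875456790)| = 51.7352543 eV

Second transition (2 → 1):
ΔE₂ = |E_1 - E_2|
ΔE₂ = |-217.6912000000 - (-54.4228000000)| = 163.2684000 eV

Total energy released:
E_total = ΔE₁ + ΔE₂ = 51.7352543 + 163.2684000 = 215.0037 eV

Note: This equals the direct transition 9 → 1: 215.0037 eV ✓
Energy is conserved regardless of the path taken.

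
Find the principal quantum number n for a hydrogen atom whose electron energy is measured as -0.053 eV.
n = 16

The exact energy levels follow E_n = -13.6057 eV / n².

The measured value (-0.053 eV) is reported to only 2 significant figures, so we must test candidate n values and see which one matches to that precision.

Candidate energies:
  n = 14:  E = -13.6057/14² = -0.06942 eV
  n = 15:  E = -13.6057/15² = -0.06047 eV
  n = 16:  E = -13.6057/16² = -0.05315 eV  ← matches
  n = 17:  E = -13.6057/17² = -0.04708 eV
  n = 18:  E = -13.6057/18² = -0.04199 eV

Checking against the measurement of -0.053 eV (2 sig figs), only n = 16 agrees:
E_16 = -0.05315 eV, which rounds to -0.053 eV ✓

Therefore n = 16.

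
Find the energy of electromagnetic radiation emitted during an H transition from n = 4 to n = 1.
12.75534 eV

The energy levels are E_n = -13.6057 eV / n².

Energy at n = 4: E_4 = -13.6057 / 4² = -0.85035625 eV
Energy at n = 1: E_1 = -13.6057 / 1² = -13.60570000 eV

For emission (electron falling to lower state), the photon energy is:
E_photon = E_4 - E_1 = |-0.85035625 - (-13.60570000)|
E_photon = 12.75534 eV

This energy is carried away by the emitted photon.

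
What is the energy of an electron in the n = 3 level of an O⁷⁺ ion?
-96.75 eV

For hydrogen-like ions, the energy levels scale with Z²:
E_n = -13.6057 Z² / n² eV

For O⁷⁺ (Z = 8) at n = 3:
E_3 = -13.6057 × 8² / 3²
E_3 = -13.6057 × 64 / 9
E_3 = -870.7648 / 9
E_3 = -96.75 eV

The energy is 64 times more negative than hydrogen at the same n due to the stronger nuclear charge.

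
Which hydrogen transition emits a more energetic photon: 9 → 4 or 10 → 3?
10 → 3

Calculate the energy for each transition:

Transition 9 → 4:
ΔE₁ = |E_4 - E_9| = |-13.6057/4² - (-13.6057/9²)|
ΔE₁ = |-0.85035625000 - (-0.16797160494)| = 0.68238465 eV

Transition 10 → 3:
ΔE₂ = |E_3 - E_10| = |-13.6057/3² - (-13.6057/10²)|
ΔE₂ = |-1.51174444444 - (-0.13605700000)| = 1.37568744 eV

Since 1.37568744 eV > 0.68238465 eV, the transition 10 → 3 emits the more energetic photon.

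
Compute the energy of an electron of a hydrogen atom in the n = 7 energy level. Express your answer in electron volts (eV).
-0.2777 eV

The energy levels of a hydrogen-like atom are given by:
E_n = -13.6057 eV / n²

For n = 7:
E_7 = -13.6057 eV / 7²
E_7 = -13.6057 eV / 49
E_7 = -0.2777 eV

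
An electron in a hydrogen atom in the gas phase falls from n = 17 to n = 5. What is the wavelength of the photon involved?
2493.89795 nm

First, find the transition energy using E_n = -13.6057 / n² eV:
E_17 = -13.6057 / 17² = -0.04707854671 eV
E_5 = -13.6057 / 5² = -0.54422800000 eV

Photon energy: |ΔE| = |E_5 - E_17| = 0.49714945329 eV

Convert to wavelength using E = hc/λ with hc = 1239.84 eV·nm:
λ = hc/E = 1239.84 eV·nm / 0.49714945329 eV
λ = 2493.89795 nm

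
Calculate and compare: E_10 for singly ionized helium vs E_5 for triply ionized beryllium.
Be³⁺ at n = 5 (E = -8.708 eV)

Using E_n = -13.6057 Z² / n² eV:

He⁺ (Z = 2) at n = 10:
E = -13.6057 × 2² / 10² = -13.6057 × 4 / 100 = -0.544228 eV

Be³⁺ (Z = 4) at n = 5:
E = -13.6057 × 4² / 5² = -13.6057 × 16 / 25 = -8.707648 eV

Since -8.707648 eV < -0.544228 eV,
Be³⁺ at n = 5 is more tightly bound (requires more energy to ionize).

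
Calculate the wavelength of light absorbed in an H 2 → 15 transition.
371.10345 nm

First, find the transition energy using E_n = -13.6057 / n² eV:
E_2 = -13.6057 / 2² = -3.401425000 eV
E_15 = -13.6057 / 15² = -0.060469778 eV

Photon energy: |ΔE| = |E_15 - E_2| = 3.340955222 eV

Convert to wavelength using E = hc/λ with hc = 1239.84 eV·nm:
λ = hc/E = 1239.84 eV·nm / 3.340955222 eV
λ = 371.10345 nm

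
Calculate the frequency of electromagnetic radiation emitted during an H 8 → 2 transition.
7.711e+14 Hz

First, find the transition energy:
E_8 = -13.6057 / 8² = -0.212589 eV
E_2 = -13.6057 / 2² = -3.401425 eV
|ΔE| = |E_2 - E_8| = 3.188836 eV

Convert to Joules: E = 3.188836 eV × (1.602177 × 10⁻¹⁹ J/eV) = 5.10908e-19 J

Using E = hf:
f = E/h = 5.10908e-19 J / (6.62607 × 10⁻³⁴ J·s)
f = 7.711e+14 Hz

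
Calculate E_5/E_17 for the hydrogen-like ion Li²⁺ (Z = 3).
11.560000

Using E_n = -13.6057 Z² / n² eV with Z = 3:

E_5 = -13.6057 × 3² / 5² = -122.4513 / 25 = -4.898052000000 eV
E_17 = -13.6057 × 3² / 17² = -122.4513 / 289 = -0.423706920415 eV

The ratio is:
E_5/E_17 = (-4.898052000000) / (-0.423706920415)
E_5/E_17 = (-122.4513/25) / (-122.4513/289)
E_5/E_17 = 289/25
E_5/E_17 = 11.560000
(Note: the Z² factors cancel in the ratio.)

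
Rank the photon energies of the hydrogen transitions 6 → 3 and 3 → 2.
3 → 2

Calculate the energy for each transition:

Transition 6 → 3:
ΔE₁ = |E_3 - E_6| = |-13.6057/3² - (-13.6057/6²)|
ΔE₁ = |-1.5117444444 - (-0.3779361111)| = 1.1338083 eV

Transition 3 → 2:
ΔE₂ = |E_2 - E_3| = |-13.6057/2² - (-13.6057/3²)|
ΔE₂ = |-3.4014250000 - (-1.5117444444)| = 1.8896806 eV

Since 1.8896806 eV > 1.1338083 eV, the transition 3 → 2 emits the more energetic photon.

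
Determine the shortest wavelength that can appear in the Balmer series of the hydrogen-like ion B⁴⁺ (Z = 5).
14.58024 nm

The series limit corresponds to the transition from n = ∞ to n = 2.
This is the highest energy (shortest wavelength) transition in the Balmer series.

E_∞ = 0 eV
E_2 = -13.6057 × 5² / 2² = -85.0356250 eV

Energy at series limit:
ΔE = E_∞ - E_2 = 0 - (-85.0356250) = 85.0356250 eV
λ = hc/E = 1239.84 eV·nm / 85.0356250 eV = 14.58024 nm

This energy equals the ionization energy from the n = 2 state of B⁴⁺.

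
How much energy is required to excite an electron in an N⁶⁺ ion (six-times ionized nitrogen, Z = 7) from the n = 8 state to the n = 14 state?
7.0154 eV

The energy levels of a hydrogen-like atom are E_n = -13.6057 Z² eV / n².

Energy at n = 8: E_8 = -13.6057 × 7² / 8² = -10.4168641 eV
Energy at n = 14: E_14 = -13.6057 × 7² / 14² = -3.4014250 eV

The excitation energy is the difference:
ΔE = E_14 - E_8
ΔE = -3.4014250 - (-10.4168641)
ΔE = 7.0154 eV

Since this is positive, energy must be absorbed (photon absorption).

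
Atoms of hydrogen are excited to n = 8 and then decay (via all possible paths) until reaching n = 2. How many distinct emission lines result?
21

The electron can occupy levels n = 2, 3, ..., 8 during de-excitation — that is m = 8 - 2 + 1 = 7 distinct levels.

The number of distinct spectral lines equals the number of ways to choose 2 of these m levels (each pair gives one possible emission transition):

Number of lines = m(m-1)/2 = 7×6/2 = 21

These correspond to all possible transitions between the 7 levels:
8 → 7, 8 → 6, 8 → 5, 8 → 4, 8 → 3, 8 → 2, 7 → 6, 7 → 5...

Each transition produces a photon with a unique energy (and thus wavelength). This count does not depend on Z.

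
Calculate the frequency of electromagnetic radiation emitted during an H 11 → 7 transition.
3.995e+13 Hz

First, find the transition energy:
E_11 = -13.6057 / 11² = -0.1124438 eV
E_7 = -13.6057 / 7² = -0.2776673 eV
|ΔE| = |E_7 - E_11| = 0.1652235 eV

Convert to Joules: E = 0.1652235 eV × (1.602177 × 10⁻¹⁹ J/eV) = 2.64717e-20 J

Using E = hf:
f = E/h = 2.64717e-20 J / (6.62607 × 10⁻³⁴ J·s)
f = 3.995e+13 Hz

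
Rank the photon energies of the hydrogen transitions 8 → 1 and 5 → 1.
8 → 1

Calculate the energy for each transition:

Transition 8 → 1:
ΔE₁ = |E_1 - E_8| = |-13.6057/1² - (-13.6057/8²)|
ΔE₁ = |-13.605700000000 - (-0.212589062500)| = 13.393110938 eV

Transition 5 → 1:
ΔE₂ = |E_1 - E_5| = |-13.6057/1² - (-13.6057/5²)|
ΔE₂ = |-13.605700000000 - (-0.544228000000)| = 13.061472000 eV

Since 13.393110938 eV > 13.061472000 eV, the transition 8 → 1 emits the more energetic photon.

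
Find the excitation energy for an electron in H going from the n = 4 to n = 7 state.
0.57 eV

The energy levels of a hydrogen-like atom are E_n = -13.6057 eV / n².

Energy at n = 4: E_4 = -13.6057 / 4² = -0.85036 eV
Energy at n = 7: E_7 = -13.6057 / 7² = -0.27767 eV

The excitation energy is the difference:
ΔE = E_7 - E_4
ΔE = -0.27767 - (-0.85036)
ΔE = 0.57 eV

Since this is positive, energy must be absorbed (photon absorption).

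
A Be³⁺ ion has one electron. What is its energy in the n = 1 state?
-217.691200 eV

For hydrogen-like ions, the energy levels scale with Z²:
E_n = -13.6057 Z² / n² eV

For Be³⁺ (Z = 4) at n = 1:
E_1 = -13.6057 × 4² / 1²
E_1 = -13.6057 × 16 / 1
E_1 = -217.6912 / 1
E_1 = -217.691200 eV

The energy is 16 times more negative than hydrogen at the same n due to the stronger nuclear charge.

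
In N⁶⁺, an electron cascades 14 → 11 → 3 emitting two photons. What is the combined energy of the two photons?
70.674053 eV

The energy levels of N⁶⁺ are E_n = -13.6057 × 7² / n² eV.

First transition (14 → 11):
ΔE₁ = |E_11 - E_14|
ΔE₁ = |-5.509746280992 - (-3.401425000000)| = 2.108321281 eV

Second transition (11 → 3):
ΔE₂ = |E_3 - E_11|
ΔE₂ = |-74.075477777778 - (-5.509746280992)| = 68.565731497 eV

Total energy released:
E_total = ΔE₁ + ΔE₂ = 2.108321281 + 68.565731497 = 70.674053 eV

Note: This equals the direct transition 14 → 3: 70.674053 eV ✓
Energy is conserved regardless of the path taken.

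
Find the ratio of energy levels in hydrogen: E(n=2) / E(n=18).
81.00

Using E_n = -13.6057 Z² / n² eV with Z = 1:

E_2 = -13.6057 / 2² = -13.6057 / 4 = -3.40142500 eV
E_18 = -13.6057 / 18² = -13.6057 / 324 = -0.04199290 eV

The ratio is:
E_2/E_18 = (-3.40142500) / (-0.04199290)
E_2/E_18 = (-13.6057/4) / (-13.6057/324)
E_2/E_18 = 324/4
E_2/E_18 = 81.00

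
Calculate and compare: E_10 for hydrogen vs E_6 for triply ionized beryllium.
Be³⁺ at n = 6 (E = -6.0470 eV)

Using E_n = -13.6057 Z² / n² eV:

H (Z = 1) at n = 10:
E = -13.6057 × 1² / 10² = -13.6057 × 1 / 100 = -0.1360570 eV

Be³⁺ (Z = 4) at n = 6:
E = -13.6057 × 4² / 6² = -13.6057 × 16 / 36 = -6.0469778 eV

Since -6.0469778 eV < -0.1360570 eV,
Be³⁺ at n = 6 is more tightly bound (requires more energy to ionize).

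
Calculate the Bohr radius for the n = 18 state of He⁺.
8.572671 nm (or 85.726708 Å)

The Bohr radius formula is:
r_n = n² a₀ / Z

where a₀ = 0.052917721 nm is the Bohr radius.

For He⁺ (Z = 2) at n = 18:
r_18 = 18² × 0.052917721 nm / 2
r_18 = 324 × 0.052917721 nm / 2
r_18 = 17.1453416 nm / 2
r_18 = 8.572671 nm

The electron orbits at approximately 8.572671 nm from the nucleus.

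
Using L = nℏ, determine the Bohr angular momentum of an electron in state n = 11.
1.16003e-33 J·s (or 11ℏ)

In the Bohr model, angular momentum is quantized:
L = nℏ

where ℏ = h/(2π) = 1.0545718e-34 J·s

For n = 11:
L = 11 × 1.0545718e-34 J·s
L = 1.16003e-33 J·s

This can also be written as L = 11ℏ.
The angular momentum is an integer multiple of the reduced Planck constant.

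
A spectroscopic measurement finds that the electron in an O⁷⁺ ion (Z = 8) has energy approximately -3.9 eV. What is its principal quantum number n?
n = 15

The exact energy levels follow E_n = -13.6057 Z² / n² eV with Z = 8.

The measured value (-3.9 eV) is reported to only 2 significant figures, so we must test candidate n values and see which one matches to that precision.

Candidate energies:
  n = 13:  E = -13.6057 × 8² / 13² = -5.152454 eV
  n = 14:  E = -13.6057 × 8² / 14² = -4.442678 eV
  n = 15:  E = -13.6057 × 8² / 15² = -3.870066 eV  ← matches
  n = 16:  E = -13.6057 × 8² / 16² = -3.401425 eV
  n = 17:  E = -13.6057 × 8² / 17² = -3.013027 eV

Checking against the measurement of -3.9 eV (2 sig figs), only n = 15 agrees:
E_15 = -3.870066 eV, which rounds to -3.9 eV ✓

Therefore n = 15.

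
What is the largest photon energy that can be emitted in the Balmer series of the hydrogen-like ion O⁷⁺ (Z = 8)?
217.69 eV

The series limit corresponds to the transition from n = ∞ to n = 2.
This is the highest energy (shortest wavelength) transition in the Balmer series.

E_∞ = 0 eV
E_2 = -13.6057 × 8² / 2² = -217.69 eV

Energy at series limit:
ΔE = E_∞ - E_2 = 0 - (-217.69) = 217.69 eV

This energy equals the ionization energy from the n = 2 state of O⁷⁺.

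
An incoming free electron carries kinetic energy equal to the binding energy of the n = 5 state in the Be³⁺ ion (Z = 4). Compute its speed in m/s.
1.750e+06 m/s (or 0.58% of c)

The binding energy at n = 5 for Be³⁺ is:
E_5 = -13.6057 × 4²/5² = -8.707648 eV
|E_5| = 8.707648 eV

Convert to Joules:
KE = 8.707648 eV × (1.602177 × 10⁻¹⁹ J/eV) = 1.39512e-18 J

Using KE = ½mv²:
v = √(2·KE/m_e)
v = √(2 × 1.39512e-18 J / 9.10938 × 10⁻³¹ kg)
v = 1.750e+06 m/s

This is approximately 0.58% the speed of light.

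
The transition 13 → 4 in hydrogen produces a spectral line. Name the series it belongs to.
Brackett series

The spectral series in hydrogen are named based on the final (lower) energy level:
- Lyman series: n_final = 1 (ultraviolet)
- Balmer series: n_final = 2 (visible/near-UV)
- Paschen series: n_final = 3 (infrared)
- Brackett series: n_final = 4 (infrared)
- Pfund series: n_final = 5 (far infrared)

Since this transition ends at n = 4, it belongs to the Brackett series.

For reference, this 13 → 4 line has photon energy
ΔE = 13.6057 eV × (1/4² - 1/13²) = 0.76984914941 eV,
corresponding to wavelength λ = hc/ΔE = 1239.84 eV·nm / 0.76984914941 eV = 1610.49733 nm in the infrared region.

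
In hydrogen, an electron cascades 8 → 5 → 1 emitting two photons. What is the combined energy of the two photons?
13.393 eV

The energy levels of hydrogen are E_n = -13.6057 / n² eV.

First transition (8 → 5):
ΔE₁ = |E_5 - E_8|
ΔE₁ = |-0.544228000 - (-0.212589063)| = 0.331639 eV

Second transition (5 → 1):
ΔE₂ = |E_1 - E_5|
ΔE₂ = |-13.605700000 - (-0.544228000)| = 13.061472 eV

Total energy released:
E_total = ΔE₁ + ΔE₂ = 0.331639 + 13.061472 = 13.393 eV

Note: This equals the direct transition 8 → 1: 13.393 eV ✓
Energy is conserved regardless of the path taken.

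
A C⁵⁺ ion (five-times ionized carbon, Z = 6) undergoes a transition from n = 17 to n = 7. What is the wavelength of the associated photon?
149.36 nm

First, find the transition energy using E_n = -13.6057 Z² / n² eV:
E_17 = -13.6057 × 6² / 17² = -1.694828 eV
E_7 = -13.6057 × 6² / 7² = -9.996024 eV

Photon energy: |ΔE| = |E_7 - E_17| = 8.301196 eV

Convert to wavelength using E = hc/λ with hc = 1239.84 eV·nm:
λ = hc/E = 1239.84 eV·nm / 8.301196 eV
λ = 149.36 nm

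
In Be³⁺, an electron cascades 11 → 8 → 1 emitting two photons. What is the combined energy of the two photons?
215.892 eV

The energy levels of Be³⁺ are E_n = -13.6057 × 4² / n² eV.

First transition (11 → 8):
ΔE₁ = |E_8 - E_11|
ΔE₁ = |-3.401425000 - (-1.799100826)| = 1.602324 eV

Second transition (8 → 1):
ΔE₂ = |E_1 - E_8|
ΔE₂ = |-217.691200000 - (-3.401425000)| = 214.289775 eV

Total energy released:
E_total = ΔE₁ + ΔE₂ = 1.602324 + 214.289775 = 215.892 eV

Note: This equals the direct transition 11 → 1: 215.892 eV ✓
Energy is conserved regardless of the path taken.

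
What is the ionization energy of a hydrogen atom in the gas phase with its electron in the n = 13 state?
0.08051 eV

The ionization energy is the energy needed to remove the electron completely (n → ∞).

For hydrogen, E_n = -13.6057 eV / n².

At n = 13: E_13 = -13.6057 / 13² = -0.08050710 eV
At n = ∞: E_∞ = 0 eV

Ionization energy = E_∞ - E_13 = 0 - (-0.08050710) = 0.08050710 eV
Ionization energy ≈ 0.08051 eV

This is also called the binding energy of the electron in state n = 13.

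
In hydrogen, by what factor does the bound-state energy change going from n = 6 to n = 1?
36.0000

Using E_n = -13.6057 Z² / n² eV with Z = 1:

E_1 = -13.6057 / 1² = -13.6057 / 1 = -13.6057000000 eV
E_6 = -13.6057 / 6² = -13.6057 / 36 = -0.3779361111 eV

The ratio is:
E_1/E_6 = (-13.6057000000) / (-0.3779361111)
E_1/E_6 = (-13.6057/1) / (-13.6057/36)
E_1/E_6 = 36/1
E_1/E_6 = 36.0000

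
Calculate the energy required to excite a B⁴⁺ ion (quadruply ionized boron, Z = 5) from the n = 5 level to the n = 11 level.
10.794605 eV

The energy levels of a hydrogen-like atom are E_n = -13.6057 Z² eV / n².

Energy at n = 5: E_5 = -13.6057 × 5² / 5² = -13.605700000 eV
Energy at n = 11: E_11 = -13.6057 × 5² / 11² = -2.811095041 eV

The excitation energy is the difference:
ΔE = E_11 - E_5
ΔE = -2.811095041 - (-13.605700000)
ΔE = 10.794605 eV

Since this is positive, energy must be absorbed (photon absorption).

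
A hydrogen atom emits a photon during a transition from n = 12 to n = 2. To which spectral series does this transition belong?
Balmer series

The spectral series in hydrogen are named based on the final (lower) energy level:
- Lyman series: n_final = 1 (ultraviolet)
- Balmer series: n_final = 2 (visible/near-UV)
- Paschen series: n_final = 3 (infrared)
- Brackett series: n_final = 4 (infrared)
- Pfund series: n_final = 5 (far infrared)

Since this transition ends at n = 2, it belongs to the Balmer series.

For reference, this 12 → 2 line has photon energy
ΔE = 13.6057 eV × (1/2² - 1/12²) = 3.306941 eV,
corresponding to wavelength λ = hc/ΔE = 1239.84 eV·nm / 3.306941 eV = 374.92 nm in the visible/near-UV region.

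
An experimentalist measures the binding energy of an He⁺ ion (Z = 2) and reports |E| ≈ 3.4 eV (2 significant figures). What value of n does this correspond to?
n = 4

The exact energy levels follow E_n = -13.6057 Z² / n² eV with Z = 2.

The measured value (-3.4 eV) is reported to only 2 significant figures, so we must test candidate n values and see which one matches to that precision.

Candidate energies:
  n = 2:  E = -13.6057 × 2² / 2² = -13.60570 eV
  n = 3:  E = -13.6057 × 2² / 3² = -6.04698 eV
  n = 4:  E = -13.6057 × 2² / 4² = -3.40143 eV  ← matches
  n = 5:  E = -13.6057 × 2² / 5² = -2.17691 eV
  n = 6:  E = -13.6057 × 2² / 6² = -1.51174 eV

Checking against the measurement of -3.4 eV (2 sig figs), only n = 4 agrees:
E_4 = -3.40143 eV, which rounds to -3.4 eV ✓

Therefore n = 4.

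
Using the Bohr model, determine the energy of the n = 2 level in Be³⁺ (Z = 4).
-54.42280 eV

For hydrogen-like ions, the energy levels scale with Z²:
E_n = -13.6057 Z² / n² eV

For Be³⁺ (Z = 4) at n = 2:
E_2 = -13.6057 × 4² / 2²
E_2 = -13.6057 × 16 / 4
E_2 = -217.6912 / 4
E_2 = -54.42280 eV

The energy is 16 times more negative than hydrogen at the same n due to the stronger nuclear charge.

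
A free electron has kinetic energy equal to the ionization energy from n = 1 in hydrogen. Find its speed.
2.188e+06 m/s (or 0.7297% of c)

The binding energy at n = 1 for hydrogen is:
E_1 = -13.6057/1² = -13.605700 eV
|E_1| = 13.605700 eV

Convert to Joules:
KE = 13.605700 eV × (1.602177 × 10⁻¹⁹ J/eV) = 2.17987e-18 J

Using KE = ½mv²:
v = √(2·KE/m_e)
v = √(2 × 2.17987e-18 J / 9.10938 × 10⁻³¹ kg)
v = 2.188e+06 m/s

This is approximately 0.7297% the speed of light.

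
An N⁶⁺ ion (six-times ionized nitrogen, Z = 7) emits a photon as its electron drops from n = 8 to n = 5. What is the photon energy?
16.250308 eV

The energy levels are E_n = -13.6057 Z² eV / n².

Energy at n = 8: E_8 = -13.6057 × 7² / 8² = -10.416864063 eV
Energy at n = 5: E_5 = -13.6057 × 7² / 5² = -26.667172000 eV

For emission (electron falling to lower state), the photon energy is:
E_photon = E_8 - E_5 = |-10.416864063 - (-26.667172000)|
E_photon = 16.250308 eV

This energy is carried away by the emitted photon.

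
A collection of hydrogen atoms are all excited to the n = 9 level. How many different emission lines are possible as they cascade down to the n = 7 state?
3

The electron can occupy levels n = 7, 8, ..., 9 during de-excitation — that is m = 9 - 7 + 1 = 3 distinct levels.

The number of distinct spectral lines equals the number of ways to choose 2 of these m levels (each pair gives one possible emission transition):

Number of lines = m(m-1)/2 = 3×2/2 = 3

These correspond to all possible transitions between the 3 levels:
9 → 8, 9 → 7, 8 → 7

Each transition produces a photon with a unique energy (and thus wavelength). This count does not depend on Z.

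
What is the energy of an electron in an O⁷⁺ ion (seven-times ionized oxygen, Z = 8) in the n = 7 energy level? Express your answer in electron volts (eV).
-17.7707 eV

The energy levels of a hydrogen-like atom are given by:
E_n = -13.6057 Z² / n² eV  (with Z = 8 for O⁷⁺)

For n = 7:
E_7 = -13.6057 × 8² / 7²
E_7 = -13.6057 × 64 / 49
E_7 = -17.7707 eV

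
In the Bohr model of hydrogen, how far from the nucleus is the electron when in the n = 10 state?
5.291772 nm (or 52.917721 Å)

The Bohr radius formula is:
r_n = n² a₀ / Z

where a₀ = 0.052917721 nm is the Bohr radius.

For H (Z = 1) at n = 10:
r_10 = 10² × 0.052917721 nm / 1
r_10 = 100 × 0.052917721 nm / 1
r_10 = 5.2917721 nm / 1
r_10 = 5.291772 nm

The electron orbits at approximately 5.291772 nm from the nucleus.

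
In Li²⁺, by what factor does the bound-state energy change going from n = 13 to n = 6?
4.69444

Using E_n = -13.6057 Z² / n² eV with Z = 3:

E_6 = -13.6057 × 3² / 6² = -122.4513 / 36 = -3.40142500000 eV
E_13 = -13.6057 × 3² / 13² = -122.4513 / 169 = -0.72456390533 eV

The ratio is:
E_6/E_13 = (-3.40142500000) / (-0.72456390533)
E_6/E_13 = (-122.4513/36) / (-122.4513/169)
E_6/E_13 = 169/36
E_6/E_13 = 4.69444
(Note: the Z² factors cancel in the ratio.)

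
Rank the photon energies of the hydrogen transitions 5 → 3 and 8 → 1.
8 → 1

Calculate the energy for each transition:

Transition 5 → 3:
ΔE₁ = |E_3 - E_5| = |-13.6057/3² - (-13.6057/5²)|
ΔE₁ = |-1.51174444444 - (-0.54422800000)| = 0.96751644 eV

Transition 8 → 1:
ΔE₂ = |E_1 - E_8| = |-13.6057/1² - (-13.6057/8²)|
ΔE₂ = |-13.60570000000 - (-0.21258906250)| = 13.39311094 eV

Since 13.39311094 eV > 0.96751644 eV, the transition 8 → 1 emits the more energetic photon.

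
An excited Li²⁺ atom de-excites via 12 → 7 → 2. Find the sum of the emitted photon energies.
29.762 eV

The energy levels of Li²⁺ are E_n = -13.6057 × 3² / n² eV.

First transition (12 → 7):
ΔE₁ = |E_7 - E_12|
ΔE₁ = |-2.499006122 - (-0.850356250)| = 1.648650 eV

Second transition (7 → 2):
ΔE₂ = |E_2 - E_7|
ΔE₂ = |-30.612825000 - (-2.499006122)| = 28.113819 eV

Total energy released:
E_total = ΔE₁ + ΔE₂ = 1.648650 + 28.113819 = 29.762 eV

Note: This equals the direct transition 12 → 2: 29.762 eV ✓
Energy is conserved regardless of the path taken.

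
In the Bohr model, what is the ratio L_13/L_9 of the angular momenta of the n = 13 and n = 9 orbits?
1.444444

In the Bohr model, L_n = nℏ, so the ratio is purely the ratio of quantum numbers:

L_13/L_9 = 13ℏ / 9ℏ = 13/9 = 1.444444

The angular momentum scales linearly with n.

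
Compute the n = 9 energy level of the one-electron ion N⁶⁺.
-8.23 eV

For hydrogen-like ions, the energy levels scale with Z²:
E_n = -13.6057 Z² / n² eV

For N⁶⁺ (Z = 7) at n = 9:
E_9 = -13.6057 × 7² / 9²
E_9 = -13.6057 × 49 / 81
E_9 = -666.6793 / 81
E_9 = -8.23 eV

The energy is 49 times more negative than hydrogen at the same n due to the stronger nuclear charge.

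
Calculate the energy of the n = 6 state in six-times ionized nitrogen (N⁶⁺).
-18.52 eV

For hydrogen-like ions, the energy levels scale with Z²:
E_n = -13.6057 Z² / n² eV

For N⁶⁺ (Z = 7) at n = 6:
E_6 = -13.6057 × 7² / 6²
E_6 = -13.6057 × 49 / 36
E_6 = -666.6793 / 36
E_6 = -18.52 eV

The energy is 49 times more negative than hydrogen at the same n due to the stronger nuclear charge.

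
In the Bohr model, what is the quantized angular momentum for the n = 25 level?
2.6364e-33 J·s (or 25ℏ)

In the Bohr model, angular momentum is quantized:
L = nℏ

where ℏ = h/(2π) = 1.054572e-34 J·s

For n = 25:
L = 25 × 1.054572e-34 J·s
L = 2.6364e-33 J·s

This can also be written as L = 25ℏ.
The angular momentum is an integer multiple of the reduced Planck constant.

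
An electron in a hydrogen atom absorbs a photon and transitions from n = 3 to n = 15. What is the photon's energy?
1.4513 eV

The energy levels of a hydrogen-like atom are E_n = -13.6057 eV / n².

Energy at n = 3: E_3 = -13.6057 / 3² = -1.5117444 eV
Energy at n = 15: E_15 = -13.6057 / 15² = -0.0604698 eV

The excitation energy is the difference:
ΔE = E_15 - E_3
ΔE = -0.0604698 - (-1.5117444)
ΔE = 1.4513 eV

Since this is positive, energy must be absorbed (photon absorption).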